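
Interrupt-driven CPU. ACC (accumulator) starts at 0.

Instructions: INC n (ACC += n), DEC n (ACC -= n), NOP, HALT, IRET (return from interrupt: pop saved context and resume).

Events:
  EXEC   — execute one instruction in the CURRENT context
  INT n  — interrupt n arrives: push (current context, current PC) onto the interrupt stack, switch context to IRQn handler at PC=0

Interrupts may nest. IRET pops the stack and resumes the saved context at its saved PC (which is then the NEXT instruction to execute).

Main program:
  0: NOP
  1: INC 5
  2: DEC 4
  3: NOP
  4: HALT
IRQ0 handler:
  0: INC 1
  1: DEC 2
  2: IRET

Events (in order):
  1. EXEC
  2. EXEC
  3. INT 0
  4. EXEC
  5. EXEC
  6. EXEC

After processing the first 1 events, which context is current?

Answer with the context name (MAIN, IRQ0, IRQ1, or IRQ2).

Event 1 (EXEC): [MAIN] PC=0: NOP

Answer: MAIN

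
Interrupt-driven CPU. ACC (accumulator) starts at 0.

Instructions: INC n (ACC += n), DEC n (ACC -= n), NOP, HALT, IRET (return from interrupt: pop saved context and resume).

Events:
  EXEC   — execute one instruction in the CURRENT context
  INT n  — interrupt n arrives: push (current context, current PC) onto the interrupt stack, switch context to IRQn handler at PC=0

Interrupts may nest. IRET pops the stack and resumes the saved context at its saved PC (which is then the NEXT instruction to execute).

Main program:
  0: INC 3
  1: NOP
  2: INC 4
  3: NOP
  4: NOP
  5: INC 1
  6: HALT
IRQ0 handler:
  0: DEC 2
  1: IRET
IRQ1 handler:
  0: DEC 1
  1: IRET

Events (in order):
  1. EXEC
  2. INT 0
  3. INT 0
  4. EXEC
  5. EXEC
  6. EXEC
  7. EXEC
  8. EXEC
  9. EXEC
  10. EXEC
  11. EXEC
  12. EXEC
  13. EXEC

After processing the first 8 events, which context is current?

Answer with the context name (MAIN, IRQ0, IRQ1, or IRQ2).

Answer: MAIN

Derivation:
Event 1 (EXEC): [MAIN] PC=0: INC 3 -> ACC=3
Event 2 (INT 0): INT 0 arrives: push (MAIN, PC=1), enter IRQ0 at PC=0 (depth now 1)
Event 3 (INT 0): INT 0 arrives: push (IRQ0, PC=0), enter IRQ0 at PC=0 (depth now 2)
Event 4 (EXEC): [IRQ0] PC=0: DEC 2 -> ACC=1
Event 5 (EXEC): [IRQ0] PC=1: IRET -> resume IRQ0 at PC=0 (depth now 1)
Event 6 (EXEC): [IRQ0] PC=0: DEC 2 -> ACC=-1
Event 7 (EXEC): [IRQ0] PC=1: IRET -> resume MAIN at PC=1 (depth now 0)
Event 8 (EXEC): [MAIN] PC=1: NOP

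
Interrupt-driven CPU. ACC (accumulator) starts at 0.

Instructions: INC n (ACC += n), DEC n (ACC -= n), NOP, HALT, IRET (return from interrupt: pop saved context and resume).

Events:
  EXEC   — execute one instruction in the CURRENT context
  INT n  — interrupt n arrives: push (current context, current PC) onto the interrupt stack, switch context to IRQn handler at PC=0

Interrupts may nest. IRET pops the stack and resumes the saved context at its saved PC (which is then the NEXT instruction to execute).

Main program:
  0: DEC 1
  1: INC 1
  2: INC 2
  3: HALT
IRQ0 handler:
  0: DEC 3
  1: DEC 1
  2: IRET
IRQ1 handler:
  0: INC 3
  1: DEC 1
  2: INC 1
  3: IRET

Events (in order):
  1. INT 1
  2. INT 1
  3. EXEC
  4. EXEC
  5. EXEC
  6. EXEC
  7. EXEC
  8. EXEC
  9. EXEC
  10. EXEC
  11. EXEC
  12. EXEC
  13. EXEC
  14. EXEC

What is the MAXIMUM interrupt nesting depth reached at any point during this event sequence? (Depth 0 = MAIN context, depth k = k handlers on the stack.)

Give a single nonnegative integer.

Answer: 2

Derivation:
Event 1 (INT 1): INT 1 arrives: push (MAIN, PC=0), enter IRQ1 at PC=0 (depth now 1) [depth=1]
Event 2 (INT 1): INT 1 arrives: push (IRQ1, PC=0), enter IRQ1 at PC=0 (depth now 2) [depth=2]
Event 3 (EXEC): [IRQ1] PC=0: INC 3 -> ACC=3 [depth=2]
Event 4 (EXEC): [IRQ1] PC=1: DEC 1 -> ACC=2 [depth=2]
Event 5 (EXEC): [IRQ1] PC=2: INC 1 -> ACC=3 [depth=2]
Event 6 (EXEC): [IRQ1] PC=3: IRET -> resume IRQ1 at PC=0 (depth now 1) [depth=1]
Event 7 (EXEC): [IRQ1] PC=0: INC 3 -> ACC=6 [depth=1]
Event 8 (EXEC): [IRQ1] PC=1: DEC 1 -> ACC=5 [depth=1]
Event 9 (EXEC): [IRQ1] PC=2: INC 1 -> ACC=6 [depth=1]
Event 10 (EXEC): [IRQ1] PC=3: IRET -> resume MAIN at PC=0 (depth now 0) [depth=0]
Event 11 (EXEC): [MAIN] PC=0: DEC 1 -> ACC=5 [depth=0]
Event 12 (EXEC): [MAIN] PC=1: INC 1 -> ACC=6 [depth=0]
Event 13 (EXEC): [MAIN] PC=2: INC 2 -> ACC=8 [depth=0]
Event 14 (EXEC): [MAIN] PC=3: HALT [depth=0]
Max depth observed: 2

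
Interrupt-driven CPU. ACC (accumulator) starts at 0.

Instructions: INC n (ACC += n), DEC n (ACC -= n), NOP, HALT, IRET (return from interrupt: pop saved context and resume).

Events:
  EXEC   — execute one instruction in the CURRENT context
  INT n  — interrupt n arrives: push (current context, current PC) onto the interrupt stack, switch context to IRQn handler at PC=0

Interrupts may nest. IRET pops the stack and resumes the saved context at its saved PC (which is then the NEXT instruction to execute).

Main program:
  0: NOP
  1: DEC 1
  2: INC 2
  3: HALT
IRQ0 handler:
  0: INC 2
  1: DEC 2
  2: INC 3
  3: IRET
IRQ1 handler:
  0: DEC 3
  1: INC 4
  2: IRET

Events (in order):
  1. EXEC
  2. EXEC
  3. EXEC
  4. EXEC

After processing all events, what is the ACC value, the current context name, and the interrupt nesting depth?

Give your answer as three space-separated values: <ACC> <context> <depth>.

Answer: 1 MAIN 0

Derivation:
Event 1 (EXEC): [MAIN] PC=0: NOP
Event 2 (EXEC): [MAIN] PC=1: DEC 1 -> ACC=-1
Event 3 (EXEC): [MAIN] PC=2: INC 2 -> ACC=1
Event 4 (EXEC): [MAIN] PC=3: HALT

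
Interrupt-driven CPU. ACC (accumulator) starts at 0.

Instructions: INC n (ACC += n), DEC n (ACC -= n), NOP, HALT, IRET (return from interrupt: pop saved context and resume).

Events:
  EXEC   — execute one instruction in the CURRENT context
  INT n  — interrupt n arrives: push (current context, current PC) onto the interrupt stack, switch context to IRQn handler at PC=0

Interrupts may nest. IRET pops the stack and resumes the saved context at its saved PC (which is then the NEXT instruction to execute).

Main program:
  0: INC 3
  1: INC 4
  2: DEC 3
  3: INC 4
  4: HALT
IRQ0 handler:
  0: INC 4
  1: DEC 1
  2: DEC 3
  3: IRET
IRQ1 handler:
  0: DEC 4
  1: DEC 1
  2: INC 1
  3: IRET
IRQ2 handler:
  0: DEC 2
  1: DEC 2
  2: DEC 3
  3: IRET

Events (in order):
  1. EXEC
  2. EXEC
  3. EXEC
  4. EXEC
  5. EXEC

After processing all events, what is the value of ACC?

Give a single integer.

Event 1 (EXEC): [MAIN] PC=0: INC 3 -> ACC=3
Event 2 (EXEC): [MAIN] PC=1: INC 4 -> ACC=7
Event 3 (EXEC): [MAIN] PC=2: DEC 3 -> ACC=4
Event 4 (EXEC): [MAIN] PC=3: INC 4 -> ACC=8
Event 5 (EXEC): [MAIN] PC=4: HALT

Answer: 8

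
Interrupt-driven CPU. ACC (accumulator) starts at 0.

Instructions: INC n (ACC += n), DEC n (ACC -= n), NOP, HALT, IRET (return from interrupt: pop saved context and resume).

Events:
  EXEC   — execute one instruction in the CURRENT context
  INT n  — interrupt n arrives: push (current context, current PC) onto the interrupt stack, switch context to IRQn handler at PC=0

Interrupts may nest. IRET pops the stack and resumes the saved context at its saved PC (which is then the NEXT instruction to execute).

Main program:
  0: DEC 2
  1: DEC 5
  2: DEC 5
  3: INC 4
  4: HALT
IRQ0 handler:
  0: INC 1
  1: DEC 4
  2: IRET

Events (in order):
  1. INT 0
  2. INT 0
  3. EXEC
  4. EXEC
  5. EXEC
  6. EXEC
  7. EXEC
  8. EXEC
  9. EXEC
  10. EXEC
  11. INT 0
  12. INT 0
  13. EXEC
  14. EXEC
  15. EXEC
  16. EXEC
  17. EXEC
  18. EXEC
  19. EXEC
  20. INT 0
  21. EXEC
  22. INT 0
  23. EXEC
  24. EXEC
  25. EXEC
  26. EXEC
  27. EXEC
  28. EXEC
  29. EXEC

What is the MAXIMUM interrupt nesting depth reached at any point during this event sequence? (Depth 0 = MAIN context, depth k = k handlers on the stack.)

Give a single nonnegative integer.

Event 1 (INT 0): INT 0 arrives: push (MAIN, PC=0), enter IRQ0 at PC=0 (depth now 1) [depth=1]
Event 2 (INT 0): INT 0 arrives: push (IRQ0, PC=0), enter IRQ0 at PC=0 (depth now 2) [depth=2]
Event 3 (EXEC): [IRQ0] PC=0: INC 1 -> ACC=1 [depth=2]
Event 4 (EXEC): [IRQ0] PC=1: DEC 4 -> ACC=-3 [depth=2]
Event 5 (EXEC): [IRQ0] PC=2: IRET -> resume IRQ0 at PC=0 (depth now 1) [depth=1]
Event 6 (EXEC): [IRQ0] PC=0: INC 1 -> ACC=-2 [depth=1]
Event 7 (EXEC): [IRQ0] PC=1: DEC 4 -> ACC=-6 [depth=1]
Event 8 (EXEC): [IRQ0] PC=2: IRET -> resume MAIN at PC=0 (depth now 0) [depth=0]
Event 9 (EXEC): [MAIN] PC=0: DEC 2 -> ACC=-8 [depth=0]
Event 10 (EXEC): [MAIN] PC=1: DEC 5 -> ACC=-13 [depth=0]
Event 11 (INT 0): INT 0 arrives: push (MAIN, PC=2), enter IRQ0 at PC=0 (depth now 1) [depth=1]
Event 12 (INT 0): INT 0 arrives: push (IRQ0, PC=0), enter IRQ0 at PC=0 (depth now 2) [depth=2]
Event 13 (EXEC): [IRQ0] PC=0: INC 1 -> ACC=-12 [depth=2]
Event 14 (EXEC): [IRQ0] PC=1: DEC 4 -> ACC=-16 [depth=2]
Event 15 (EXEC): [IRQ0] PC=2: IRET -> resume IRQ0 at PC=0 (depth now 1) [depth=1]
Event 16 (EXEC): [IRQ0] PC=0: INC 1 -> ACC=-15 [depth=1]
Event 17 (EXEC): [IRQ0] PC=1: DEC 4 -> ACC=-19 [depth=1]
Event 18 (EXEC): [IRQ0] PC=2: IRET -> resume MAIN at PC=2 (depth now 0) [depth=0]
Event 19 (EXEC): [MAIN] PC=2: DEC 5 -> ACC=-24 [depth=0]
Event 20 (INT 0): INT 0 arrives: push (MAIN, PC=3), enter IRQ0 at PC=0 (depth now 1) [depth=1]
Event 21 (EXEC): [IRQ0] PC=0: INC 1 -> ACC=-23 [depth=1]
Event 22 (INT 0): INT 0 arrives: push (IRQ0, PC=1), enter IRQ0 at PC=0 (depth now 2) [depth=2]
Event 23 (EXEC): [IRQ0] PC=0: INC 1 -> ACC=-22 [depth=2]
Event 24 (EXEC): [IRQ0] PC=1: DEC 4 -> ACC=-26 [depth=2]
Event 25 (EXEC): [IRQ0] PC=2: IRET -> resume IRQ0 at PC=1 (depth now 1) [depth=1]
Event 26 (EXEC): [IRQ0] PC=1: DEC 4 -> ACC=-30 [depth=1]
Event 27 (EXEC): [IRQ0] PC=2: IRET -> resume MAIN at PC=3 (depth now 0) [depth=0]
Event 28 (EXEC): [MAIN] PC=3: INC 4 -> ACC=-26 [depth=0]
Event 29 (EXEC): [MAIN] PC=4: HALT [depth=0]
Max depth observed: 2

Answer: 2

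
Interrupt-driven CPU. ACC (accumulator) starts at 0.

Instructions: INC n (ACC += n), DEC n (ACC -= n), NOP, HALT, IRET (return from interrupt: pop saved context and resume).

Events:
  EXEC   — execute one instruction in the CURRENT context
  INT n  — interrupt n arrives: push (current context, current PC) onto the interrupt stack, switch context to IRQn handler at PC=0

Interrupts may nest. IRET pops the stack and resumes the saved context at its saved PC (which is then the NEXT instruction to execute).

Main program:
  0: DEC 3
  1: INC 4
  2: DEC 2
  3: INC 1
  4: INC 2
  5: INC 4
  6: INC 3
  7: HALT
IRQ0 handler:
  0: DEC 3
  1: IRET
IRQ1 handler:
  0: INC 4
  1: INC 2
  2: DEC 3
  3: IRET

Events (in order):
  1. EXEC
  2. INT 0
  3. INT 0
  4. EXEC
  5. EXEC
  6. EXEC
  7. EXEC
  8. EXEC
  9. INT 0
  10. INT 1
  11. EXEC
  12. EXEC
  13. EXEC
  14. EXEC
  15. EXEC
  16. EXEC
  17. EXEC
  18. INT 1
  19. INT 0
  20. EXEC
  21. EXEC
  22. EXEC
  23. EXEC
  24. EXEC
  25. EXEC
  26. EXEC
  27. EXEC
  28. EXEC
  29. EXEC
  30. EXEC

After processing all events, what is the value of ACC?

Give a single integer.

Event 1 (EXEC): [MAIN] PC=0: DEC 3 -> ACC=-3
Event 2 (INT 0): INT 0 arrives: push (MAIN, PC=1), enter IRQ0 at PC=0 (depth now 1)
Event 3 (INT 0): INT 0 arrives: push (IRQ0, PC=0), enter IRQ0 at PC=0 (depth now 2)
Event 4 (EXEC): [IRQ0] PC=0: DEC 3 -> ACC=-6
Event 5 (EXEC): [IRQ0] PC=1: IRET -> resume IRQ0 at PC=0 (depth now 1)
Event 6 (EXEC): [IRQ0] PC=0: DEC 3 -> ACC=-9
Event 7 (EXEC): [IRQ0] PC=1: IRET -> resume MAIN at PC=1 (depth now 0)
Event 8 (EXEC): [MAIN] PC=1: INC 4 -> ACC=-5
Event 9 (INT 0): INT 0 arrives: push (MAIN, PC=2), enter IRQ0 at PC=0 (depth now 1)
Event 10 (INT 1): INT 1 arrives: push (IRQ0, PC=0), enter IRQ1 at PC=0 (depth now 2)
Event 11 (EXEC): [IRQ1] PC=0: INC 4 -> ACC=-1
Event 12 (EXEC): [IRQ1] PC=1: INC 2 -> ACC=1
Event 13 (EXEC): [IRQ1] PC=2: DEC 3 -> ACC=-2
Event 14 (EXEC): [IRQ1] PC=3: IRET -> resume IRQ0 at PC=0 (depth now 1)
Event 15 (EXEC): [IRQ0] PC=0: DEC 3 -> ACC=-5
Event 16 (EXEC): [IRQ0] PC=1: IRET -> resume MAIN at PC=2 (depth now 0)
Event 17 (EXEC): [MAIN] PC=2: DEC 2 -> ACC=-7
Event 18 (INT 1): INT 1 arrives: push (MAIN, PC=3), enter IRQ1 at PC=0 (depth now 1)
Event 19 (INT 0): INT 0 arrives: push (IRQ1, PC=0), enter IRQ0 at PC=0 (depth now 2)
Event 20 (EXEC): [IRQ0] PC=0: DEC 3 -> ACC=-10
Event 21 (EXEC): [IRQ0] PC=1: IRET -> resume IRQ1 at PC=0 (depth now 1)
Event 22 (EXEC): [IRQ1] PC=0: INC 4 -> ACC=-6
Event 23 (EXEC): [IRQ1] PC=1: INC 2 -> ACC=-4
Event 24 (EXEC): [IRQ1] PC=2: DEC 3 -> ACC=-7
Event 25 (EXEC): [IRQ1] PC=3: IRET -> resume MAIN at PC=3 (depth now 0)
Event 26 (EXEC): [MAIN] PC=3: INC 1 -> ACC=-6
Event 27 (EXEC): [MAIN] PC=4: INC 2 -> ACC=-4
Event 28 (EXEC): [MAIN] PC=5: INC 4 -> ACC=0
Event 29 (EXEC): [MAIN] PC=6: INC 3 -> ACC=3
Event 30 (EXEC): [MAIN] PC=7: HALT

Answer: 3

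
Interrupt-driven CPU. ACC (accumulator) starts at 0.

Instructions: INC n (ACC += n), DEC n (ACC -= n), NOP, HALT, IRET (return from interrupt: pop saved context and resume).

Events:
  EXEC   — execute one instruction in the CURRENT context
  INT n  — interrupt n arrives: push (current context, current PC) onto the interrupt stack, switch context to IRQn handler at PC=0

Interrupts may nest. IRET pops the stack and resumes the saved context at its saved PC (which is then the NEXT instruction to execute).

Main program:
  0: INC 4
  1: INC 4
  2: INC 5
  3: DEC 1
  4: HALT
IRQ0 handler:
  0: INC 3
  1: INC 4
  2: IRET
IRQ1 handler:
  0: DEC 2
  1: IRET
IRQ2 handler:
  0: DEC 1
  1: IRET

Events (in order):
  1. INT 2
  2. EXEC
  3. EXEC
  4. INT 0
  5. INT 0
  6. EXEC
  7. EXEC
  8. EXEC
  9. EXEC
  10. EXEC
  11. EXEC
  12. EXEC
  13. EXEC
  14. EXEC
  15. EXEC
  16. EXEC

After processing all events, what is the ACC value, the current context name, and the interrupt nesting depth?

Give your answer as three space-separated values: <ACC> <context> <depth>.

Answer: 25 MAIN 0

Derivation:
Event 1 (INT 2): INT 2 arrives: push (MAIN, PC=0), enter IRQ2 at PC=0 (depth now 1)
Event 2 (EXEC): [IRQ2] PC=0: DEC 1 -> ACC=-1
Event 3 (EXEC): [IRQ2] PC=1: IRET -> resume MAIN at PC=0 (depth now 0)
Event 4 (INT 0): INT 0 arrives: push (MAIN, PC=0), enter IRQ0 at PC=0 (depth now 1)
Event 5 (INT 0): INT 0 arrives: push (IRQ0, PC=0), enter IRQ0 at PC=0 (depth now 2)
Event 6 (EXEC): [IRQ0] PC=0: INC 3 -> ACC=2
Event 7 (EXEC): [IRQ0] PC=1: INC 4 -> ACC=6
Event 8 (EXEC): [IRQ0] PC=2: IRET -> resume IRQ0 at PC=0 (depth now 1)
Event 9 (EXEC): [IRQ0] PC=0: INC 3 -> ACC=9
Event 10 (EXEC): [IRQ0] PC=1: INC 4 -> ACC=13
Event 11 (EXEC): [IRQ0] PC=2: IRET -> resume MAIN at PC=0 (depth now 0)
Event 12 (EXEC): [MAIN] PC=0: INC 4 -> ACC=17
Event 13 (EXEC): [MAIN] PC=1: INC 4 -> ACC=21
Event 14 (EXEC): [MAIN] PC=2: INC 5 -> ACC=26
Event 15 (EXEC): [MAIN] PC=3: DEC 1 -> ACC=25
Event 16 (EXEC): [MAIN] PC=4: HALT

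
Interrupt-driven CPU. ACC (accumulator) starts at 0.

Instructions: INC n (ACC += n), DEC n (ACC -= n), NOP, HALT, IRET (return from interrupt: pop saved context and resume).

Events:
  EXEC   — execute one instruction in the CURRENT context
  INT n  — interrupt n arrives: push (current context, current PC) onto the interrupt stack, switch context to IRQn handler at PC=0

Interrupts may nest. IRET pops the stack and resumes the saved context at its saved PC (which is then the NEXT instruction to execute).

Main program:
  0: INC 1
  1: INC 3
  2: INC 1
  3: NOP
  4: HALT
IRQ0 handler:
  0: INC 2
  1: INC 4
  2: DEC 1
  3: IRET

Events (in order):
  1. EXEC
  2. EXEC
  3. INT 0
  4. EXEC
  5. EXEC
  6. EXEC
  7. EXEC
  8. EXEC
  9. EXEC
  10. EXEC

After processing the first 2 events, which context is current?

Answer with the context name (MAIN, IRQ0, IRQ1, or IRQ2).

Answer: MAIN

Derivation:
Event 1 (EXEC): [MAIN] PC=0: INC 1 -> ACC=1
Event 2 (EXEC): [MAIN] PC=1: INC 3 -> ACC=4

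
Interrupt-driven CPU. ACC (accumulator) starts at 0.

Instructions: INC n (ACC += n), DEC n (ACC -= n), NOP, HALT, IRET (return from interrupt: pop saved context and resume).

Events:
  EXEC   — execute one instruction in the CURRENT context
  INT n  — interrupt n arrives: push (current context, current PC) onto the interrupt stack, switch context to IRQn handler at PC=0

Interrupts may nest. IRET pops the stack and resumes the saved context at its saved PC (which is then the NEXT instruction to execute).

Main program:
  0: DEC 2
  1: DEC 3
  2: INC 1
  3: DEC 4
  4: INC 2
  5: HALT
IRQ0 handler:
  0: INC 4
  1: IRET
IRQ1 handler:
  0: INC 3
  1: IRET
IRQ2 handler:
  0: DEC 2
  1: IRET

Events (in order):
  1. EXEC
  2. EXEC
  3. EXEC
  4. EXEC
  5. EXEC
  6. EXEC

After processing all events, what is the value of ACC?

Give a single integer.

Answer: -6

Derivation:
Event 1 (EXEC): [MAIN] PC=0: DEC 2 -> ACC=-2
Event 2 (EXEC): [MAIN] PC=1: DEC 3 -> ACC=-5
Event 3 (EXEC): [MAIN] PC=2: INC 1 -> ACC=-4
Event 4 (EXEC): [MAIN] PC=3: DEC 4 -> ACC=-8
Event 5 (EXEC): [MAIN] PC=4: INC 2 -> ACC=-6
Event 6 (EXEC): [MAIN] PC=5: HALT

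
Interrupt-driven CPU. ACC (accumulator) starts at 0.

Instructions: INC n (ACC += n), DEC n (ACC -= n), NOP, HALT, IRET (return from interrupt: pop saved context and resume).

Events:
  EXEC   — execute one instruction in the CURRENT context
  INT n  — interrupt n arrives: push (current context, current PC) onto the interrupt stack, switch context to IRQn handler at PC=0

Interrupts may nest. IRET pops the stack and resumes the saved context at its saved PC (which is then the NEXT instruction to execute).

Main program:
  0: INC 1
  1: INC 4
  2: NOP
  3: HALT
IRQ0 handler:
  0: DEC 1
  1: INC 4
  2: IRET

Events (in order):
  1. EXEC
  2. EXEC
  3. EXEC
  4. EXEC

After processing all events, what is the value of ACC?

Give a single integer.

Answer: 5

Derivation:
Event 1 (EXEC): [MAIN] PC=0: INC 1 -> ACC=1
Event 2 (EXEC): [MAIN] PC=1: INC 4 -> ACC=5
Event 3 (EXEC): [MAIN] PC=2: NOP
Event 4 (EXEC): [MAIN] PC=3: HALT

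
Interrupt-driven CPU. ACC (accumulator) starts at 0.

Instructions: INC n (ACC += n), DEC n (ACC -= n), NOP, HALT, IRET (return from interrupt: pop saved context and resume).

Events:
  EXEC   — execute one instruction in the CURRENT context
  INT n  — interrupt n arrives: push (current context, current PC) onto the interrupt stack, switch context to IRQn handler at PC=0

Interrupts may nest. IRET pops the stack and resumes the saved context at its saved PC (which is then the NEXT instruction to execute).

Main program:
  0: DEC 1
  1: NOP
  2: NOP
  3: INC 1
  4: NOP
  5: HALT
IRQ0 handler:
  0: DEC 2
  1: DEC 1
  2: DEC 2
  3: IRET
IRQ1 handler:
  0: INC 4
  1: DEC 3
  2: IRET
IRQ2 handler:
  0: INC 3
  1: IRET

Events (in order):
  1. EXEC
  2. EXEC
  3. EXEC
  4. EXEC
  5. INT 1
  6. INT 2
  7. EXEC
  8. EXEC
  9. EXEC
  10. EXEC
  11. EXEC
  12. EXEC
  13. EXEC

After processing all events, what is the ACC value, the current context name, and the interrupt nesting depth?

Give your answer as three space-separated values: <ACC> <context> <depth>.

Event 1 (EXEC): [MAIN] PC=0: DEC 1 -> ACC=-1
Event 2 (EXEC): [MAIN] PC=1: NOP
Event 3 (EXEC): [MAIN] PC=2: NOP
Event 4 (EXEC): [MAIN] PC=3: INC 1 -> ACC=0
Event 5 (INT 1): INT 1 arrives: push (MAIN, PC=4), enter IRQ1 at PC=0 (depth now 1)
Event 6 (INT 2): INT 2 arrives: push (IRQ1, PC=0), enter IRQ2 at PC=0 (depth now 2)
Event 7 (EXEC): [IRQ2] PC=0: INC 3 -> ACC=3
Event 8 (EXEC): [IRQ2] PC=1: IRET -> resume IRQ1 at PC=0 (depth now 1)
Event 9 (EXEC): [IRQ1] PC=0: INC 4 -> ACC=7
Event 10 (EXEC): [IRQ1] PC=1: DEC 3 -> ACC=4
Event 11 (EXEC): [IRQ1] PC=2: IRET -> resume MAIN at PC=4 (depth now 0)
Event 12 (EXEC): [MAIN] PC=4: NOP
Event 13 (EXEC): [MAIN] PC=5: HALT

Answer: 4 MAIN 0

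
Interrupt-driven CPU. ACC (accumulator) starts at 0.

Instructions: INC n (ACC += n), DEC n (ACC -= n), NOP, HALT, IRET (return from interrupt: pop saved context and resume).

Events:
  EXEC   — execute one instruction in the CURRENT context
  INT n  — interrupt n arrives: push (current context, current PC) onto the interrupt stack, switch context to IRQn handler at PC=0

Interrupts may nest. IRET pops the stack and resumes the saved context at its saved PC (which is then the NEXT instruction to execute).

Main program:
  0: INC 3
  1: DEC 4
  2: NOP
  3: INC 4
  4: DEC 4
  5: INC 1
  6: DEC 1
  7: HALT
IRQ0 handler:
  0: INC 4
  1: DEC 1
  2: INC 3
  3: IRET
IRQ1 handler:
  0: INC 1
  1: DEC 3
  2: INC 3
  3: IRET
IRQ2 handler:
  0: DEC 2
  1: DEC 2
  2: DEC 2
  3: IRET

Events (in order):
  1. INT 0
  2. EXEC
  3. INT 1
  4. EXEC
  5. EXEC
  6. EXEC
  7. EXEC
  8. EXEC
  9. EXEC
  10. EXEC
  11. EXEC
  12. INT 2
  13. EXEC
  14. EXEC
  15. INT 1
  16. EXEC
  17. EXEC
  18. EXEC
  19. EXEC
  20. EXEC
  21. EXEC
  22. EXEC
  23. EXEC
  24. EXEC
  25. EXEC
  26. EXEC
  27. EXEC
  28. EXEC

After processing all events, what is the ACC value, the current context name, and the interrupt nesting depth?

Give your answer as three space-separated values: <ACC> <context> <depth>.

Answer: 1 MAIN 0

Derivation:
Event 1 (INT 0): INT 0 arrives: push (MAIN, PC=0), enter IRQ0 at PC=0 (depth now 1)
Event 2 (EXEC): [IRQ0] PC=0: INC 4 -> ACC=4
Event 3 (INT 1): INT 1 arrives: push (IRQ0, PC=1), enter IRQ1 at PC=0 (depth now 2)
Event 4 (EXEC): [IRQ1] PC=0: INC 1 -> ACC=5
Event 5 (EXEC): [IRQ1] PC=1: DEC 3 -> ACC=2
Event 6 (EXEC): [IRQ1] PC=2: INC 3 -> ACC=5
Event 7 (EXEC): [IRQ1] PC=3: IRET -> resume IRQ0 at PC=1 (depth now 1)
Event 8 (EXEC): [IRQ0] PC=1: DEC 1 -> ACC=4
Event 9 (EXEC): [IRQ0] PC=2: INC 3 -> ACC=7
Event 10 (EXEC): [IRQ0] PC=3: IRET -> resume MAIN at PC=0 (depth now 0)
Event 11 (EXEC): [MAIN] PC=0: INC 3 -> ACC=10
Event 12 (INT 2): INT 2 arrives: push (MAIN, PC=1), enter IRQ2 at PC=0 (depth now 1)
Event 13 (EXEC): [IRQ2] PC=0: DEC 2 -> ACC=8
Event 14 (EXEC): [IRQ2] PC=1: DEC 2 -> ACC=6
Event 15 (INT 1): INT 1 arrives: push (IRQ2, PC=2), enter IRQ1 at PC=0 (depth now 2)
Event 16 (EXEC): [IRQ1] PC=0: INC 1 -> ACC=7
Event 17 (EXEC): [IRQ1] PC=1: DEC 3 -> ACC=4
Event 18 (EXEC): [IRQ1] PC=2: INC 3 -> ACC=7
Event 19 (EXEC): [IRQ1] PC=3: IRET -> resume IRQ2 at PC=2 (depth now 1)
Event 20 (EXEC): [IRQ2] PC=2: DEC 2 -> ACC=5
Event 21 (EXEC): [IRQ2] PC=3: IRET -> resume MAIN at PC=1 (depth now 0)
Event 22 (EXEC): [MAIN] PC=1: DEC 4 -> ACC=1
Event 23 (EXEC): [MAIN] PC=2: NOP
Event 24 (EXEC): [MAIN] PC=3: INC 4 -> ACC=5
Event 25 (EXEC): [MAIN] PC=4: DEC 4 -> ACC=1
Event 26 (EXEC): [MAIN] PC=5: INC 1 -> ACC=2
Event 27 (EXEC): [MAIN] PC=6: DEC 1 -> ACC=1
Event 28 (EXEC): [MAIN] PC=7: HALT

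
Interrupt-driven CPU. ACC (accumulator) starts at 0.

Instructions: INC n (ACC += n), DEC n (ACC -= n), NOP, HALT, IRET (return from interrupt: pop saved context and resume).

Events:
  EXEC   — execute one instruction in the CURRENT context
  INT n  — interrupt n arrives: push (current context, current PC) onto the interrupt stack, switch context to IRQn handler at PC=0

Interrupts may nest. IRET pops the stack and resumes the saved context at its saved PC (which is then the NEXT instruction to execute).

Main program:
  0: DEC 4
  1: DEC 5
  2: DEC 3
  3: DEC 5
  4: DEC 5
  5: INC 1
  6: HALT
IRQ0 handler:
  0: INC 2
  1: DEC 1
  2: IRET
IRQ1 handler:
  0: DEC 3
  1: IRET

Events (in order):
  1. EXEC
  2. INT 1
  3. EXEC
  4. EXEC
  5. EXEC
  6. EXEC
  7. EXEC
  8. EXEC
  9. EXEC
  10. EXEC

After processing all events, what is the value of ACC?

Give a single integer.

Answer: -24

Derivation:
Event 1 (EXEC): [MAIN] PC=0: DEC 4 -> ACC=-4
Event 2 (INT 1): INT 1 arrives: push (MAIN, PC=1), enter IRQ1 at PC=0 (depth now 1)
Event 3 (EXEC): [IRQ1] PC=0: DEC 3 -> ACC=-7
Event 4 (EXEC): [IRQ1] PC=1: IRET -> resume MAIN at PC=1 (depth now 0)
Event 5 (EXEC): [MAIN] PC=1: DEC 5 -> ACC=-12
Event 6 (EXEC): [MAIN] PC=2: DEC 3 -> ACC=-15
Event 7 (EXEC): [MAIN] PC=3: DEC 5 -> ACC=-20
Event 8 (EXEC): [MAIN] PC=4: DEC 5 -> ACC=-25
Event 9 (EXEC): [MAIN] PC=5: INC 1 -> ACC=-24
Event 10 (EXEC): [MAIN] PC=6: HALT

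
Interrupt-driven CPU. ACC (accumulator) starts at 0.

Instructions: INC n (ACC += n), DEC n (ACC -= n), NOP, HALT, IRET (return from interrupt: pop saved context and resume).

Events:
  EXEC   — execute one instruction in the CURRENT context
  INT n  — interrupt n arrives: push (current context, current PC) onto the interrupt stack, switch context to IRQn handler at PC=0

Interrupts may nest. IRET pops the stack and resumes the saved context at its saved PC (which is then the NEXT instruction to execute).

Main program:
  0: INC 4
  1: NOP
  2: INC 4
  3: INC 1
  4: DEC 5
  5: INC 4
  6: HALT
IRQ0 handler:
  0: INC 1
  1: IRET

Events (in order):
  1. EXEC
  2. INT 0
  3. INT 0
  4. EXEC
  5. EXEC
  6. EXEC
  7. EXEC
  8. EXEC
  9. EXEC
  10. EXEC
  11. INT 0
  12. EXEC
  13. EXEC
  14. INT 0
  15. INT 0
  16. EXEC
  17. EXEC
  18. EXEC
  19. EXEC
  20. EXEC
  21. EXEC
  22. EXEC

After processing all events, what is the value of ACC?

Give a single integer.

Answer: 13

Derivation:
Event 1 (EXEC): [MAIN] PC=0: INC 4 -> ACC=4
Event 2 (INT 0): INT 0 arrives: push (MAIN, PC=1), enter IRQ0 at PC=0 (depth now 1)
Event 3 (INT 0): INT 0 arrives: push (IRQ0, PC=0), enter IRQ0 at PC=0 (depth now 2)
Event 4 (EXEC): [IRQ0] PC=0: INC 1 -> ACC=5
Event 5 (EXEC): [IRQ0] PC=1: IRET -> resume IRQ0 at PC=0 (depth now 1)
Event 6 (EXEC): [IRQ0] PC=0: INC 1 -> ACC=6
Event 7 (EXEC): [IRQ0] PC=1: IRET -> resume MAIN at PC=1 (depth now 0)
Event 8 (EXEC): [MAIN] PC=1: NOP
Event 9 (EXEC): [MAIN] PC=2: INC 4 -> ACC=10
Event 10 (EXEC): [MAIN] PC=3: INC 1 -> ACC=11
Event 11 (INT 0): INT 0 arrives: push (MAIN, PC=4), enter IRQ0 at PC=0 (depth now 1)
Event 12 (EXEC): [IRQ0] PC=0: INC 1 -> ACC=12
Event 13 (EXEC): [IRQ0] PC=1: IRET -> resume MAIN at PC=4 (depth now 0)
Event 14 (INT 0): INT 0 arrives: push (MAIN, PC=4), enter IRQ0 at PC=0 (depth now 1)
Event 15 (INT 0): INT 0 arrives: push (IRQ0, PC=0), enter IRQ0 at PC=0 (depth now 2)
Event 16 (EXEC): [IRQ0] PC=0: INC 1 -> ACC=13
Event 17 (EXEC): [IRQ0] PC=1: IRET -> resume IRQ0 at PC=0 (depth now 1)
Event 18 (EXEC): [IRQ0] PC=0: INC 1 -> ACC=14
Event 19 (EXEC): [IRQ0] PC=1: IRET -> resume MAIN at PC=4 (depth now 0)
Event 20 (EXEC): [MAIN] PC=4: DEC 5 -> ACC=9
Event 21 (EXEC): [MAIN] PC=5: INC 4 -> ACC=13
Event 22 (EXEC): [MAIN] PC=6: HALT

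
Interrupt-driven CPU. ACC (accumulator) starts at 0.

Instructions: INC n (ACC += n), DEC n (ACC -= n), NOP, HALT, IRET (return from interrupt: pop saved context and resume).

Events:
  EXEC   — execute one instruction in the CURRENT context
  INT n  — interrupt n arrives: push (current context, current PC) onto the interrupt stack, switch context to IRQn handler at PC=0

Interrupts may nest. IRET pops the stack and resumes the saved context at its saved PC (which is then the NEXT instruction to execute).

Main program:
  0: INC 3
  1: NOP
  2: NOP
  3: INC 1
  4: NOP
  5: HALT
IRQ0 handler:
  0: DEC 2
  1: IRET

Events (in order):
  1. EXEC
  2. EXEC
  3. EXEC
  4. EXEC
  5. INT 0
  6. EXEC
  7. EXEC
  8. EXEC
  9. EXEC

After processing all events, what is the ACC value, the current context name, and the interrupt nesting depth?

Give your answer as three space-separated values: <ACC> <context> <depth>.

Event 1 (EXEC): [MAIN] PC=0: INC 3 -> ACC=3
Event 2 (EXEC): [MAIN] PC=1: NOP
Event 3 (EXEC): [MAIN] PC=2: NOP
Event 4 (EXEC): [MAIN] PC=3: INC 1 -> ACC=4
Event 5 (INT 0): INT 0 arrives: push (MAIN, PC=4), enter IRQ0 at PC=0 (depth now 1)
Event 6 (EXEC): [IRQ0] PC=0: DEC 2 -> ACC=2
Event 7 (EXEC): [IRQ0] PC=1: IRET -> resume MAIN at PC=4 (depth now 0)
Event 8 (EXEC): [MAIN] PC=4: NOP
Event 9 (EXEC): [MAIN] PC=5: HALT

Answer: 2 MAIN 0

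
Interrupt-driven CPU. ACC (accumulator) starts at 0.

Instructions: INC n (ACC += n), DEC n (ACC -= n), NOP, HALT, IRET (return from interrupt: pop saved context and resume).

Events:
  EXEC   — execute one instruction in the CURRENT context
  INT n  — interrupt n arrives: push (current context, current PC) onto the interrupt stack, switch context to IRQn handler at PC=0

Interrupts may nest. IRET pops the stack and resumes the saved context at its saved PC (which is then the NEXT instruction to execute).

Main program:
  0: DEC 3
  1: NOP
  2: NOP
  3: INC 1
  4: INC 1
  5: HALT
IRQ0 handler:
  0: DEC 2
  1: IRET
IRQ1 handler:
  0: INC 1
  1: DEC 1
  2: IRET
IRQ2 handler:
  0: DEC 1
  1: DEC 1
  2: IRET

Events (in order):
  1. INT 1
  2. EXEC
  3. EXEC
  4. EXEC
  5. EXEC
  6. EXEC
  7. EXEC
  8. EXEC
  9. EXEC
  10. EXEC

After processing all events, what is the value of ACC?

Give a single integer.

Event 1 (INT 1): INT 1 arrives: push (MAIN, PC=0), enter IRQ1 at PC=0 (depth now 1)
Event 2 (EXEC): [IRQ1] PC=0: INC 1 -> ACC=1
Event 3 (EXEC): [IRQ1] PC=1: DEC 1 -> ACC=0
Event 4 (EXEC): [IRQ1] PC=2: IRET -> resume MAIN at PC=0 (depth now 0)
Event 5 (EXEC): [MAIN] PC=0: DEC 3 -> ACC=-3
Event 6 (EXEC): [MAIN] PC=1: NOP
Event 7 (EXEC): [MAIN] PC=2: NOP
Event 8 (EXEC): [MAIN] PC=3: INC 1 -> ACC=-2
Event 9 (EXEC): [MAIN] PC=4: INC 1 -> ACC=-1
Event 10 (EXEC): [MAIN] PC=5: HALT

Answer: -1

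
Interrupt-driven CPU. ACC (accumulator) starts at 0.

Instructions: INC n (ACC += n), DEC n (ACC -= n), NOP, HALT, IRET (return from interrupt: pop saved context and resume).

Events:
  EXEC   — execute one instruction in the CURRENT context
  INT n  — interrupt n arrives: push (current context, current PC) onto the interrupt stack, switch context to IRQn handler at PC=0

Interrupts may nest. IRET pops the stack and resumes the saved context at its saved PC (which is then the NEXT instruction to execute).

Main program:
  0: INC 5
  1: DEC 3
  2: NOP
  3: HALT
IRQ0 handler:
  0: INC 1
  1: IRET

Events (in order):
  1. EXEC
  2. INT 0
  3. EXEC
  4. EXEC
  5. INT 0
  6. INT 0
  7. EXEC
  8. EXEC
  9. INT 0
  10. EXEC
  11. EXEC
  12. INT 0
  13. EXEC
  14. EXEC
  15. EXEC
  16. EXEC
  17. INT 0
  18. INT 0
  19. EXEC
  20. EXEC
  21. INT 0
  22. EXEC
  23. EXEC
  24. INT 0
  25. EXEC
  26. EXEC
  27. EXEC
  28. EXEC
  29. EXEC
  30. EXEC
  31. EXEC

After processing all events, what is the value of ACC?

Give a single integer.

Answer: 11

Derivation:
Event 1 (EXEC): [MAIN] PC=0: INC 5 -> ACC=5
Event 2 (INT 0): INT 0 arrives: push (MAIN, PC=1), enter IRQ0 at PC=0 (depth now 1)
Event 3 (EXEC): [IRQ0] PC=0: INC 1 -> ACC=6
Event 4 (EXEC): [IRQ0] PC=1: IRET -> resume MAIN at PC=1 (depth now 0)
Event 5 (INT 0): INT 0 arrives: push (MAIN, PC=1), enter IRQ0 at PC=0 (depth now 1)
Event 6 (INT 0): INT 0 arrives: push (IRQ0, PC=0), enter IRQ0 at PC=0 (depth now 2)
Event 7 (EXEC): [IRQ0] PC=0: INC 1 -> ACC=7
Event 8 (EXEC): [IRQ0] PC=1: IRET -> resume IRQ0 at PC=0 (depth now 1)
Event 9 (INT 0): INT 0 arrives: push (IRQ0, PC=0), enter IRQ0 at PC=0 (depth now 2)
Event 10 (EXEC): [IRQ0] PC=0: INC 1 -> ACC=8
Event 11 (EXEC): [IRQ0] PC=1: IRET -> resume IRQ0 at PC=0 (depth now 1)
Event 12 (INT 0): INT 0 arrives: push (IRQ0, PC=0), enter IRQ0 at PC=0 (depth now 2)
Event 13 (EXEC): [IRQ0] PC=0: INC 1 -> ACC=9
Event 14 (EXEC): [IRQ0] PC=1: IRET -> resume IRQ0 at PC=0 (depth now 1)
Event 15 (EXEC): [IRQ0] PC=0: INC 1 -> ACC=10
Event 16 (EXEC): [IRQ0] PC=1: IRET -> resume MAIN at PC=1 (depth now 0)
Event 17 (INT 0): INT 0 arrives: push (MAIN, PC=1), enter IRQ0 at PC=0 (depth now 1)
Event 18 (INT 0): INT 0 arrives: push (IRQ0, PC=0), enter IRQ0 at PC=0 (depth now 2)
Event 19 (EXEC): [IRQ0] PC=0: INC 1 -> ACC=11
Event 20 (EXEC): [IRQ0] PC=1: IRET -> resume IRQ0 at PC=0 (depth now 1)
Event 21 (INT 0): INT 0 arrives: push (IRQ0, PC=0), enter IRQ0 at PC=0 (depth now 2)
Event 22 (EXEC): [IRQ0] PC=0: INC 1 -> ACC=12
Event 23 (EXEC): [IRQ0] PC=1: IRET -> resume IRQ0 at PC=0 (depth now 1)
Event 24 (INT 0): INT 0 arrives: push (IRQ0, PC=0), enter IRQ0 at PC=0 (depth now 2)
Event 25 (EXEC): [IRQ0] PC=0: INC 1 -> ACC=13
Event 26 (EXEC): [IRQ0] PC=1: IRET -> resume IRQ0 at PC=0 (depth now 1)
Event 27 (EXEC): [IRQ0] PC=0: INC 1 -> ACC=14
Event 28 (EXEC): [IRQ0] PC=1: IRET -> resume MAIN at PC=1 (depth now 0)
Event 29 (EXEC): [MAIN] PC=1: DEC 3 -> ACC=11
Event 30 (EXEC): [MAIN] PC=2: NOP
Event 31 (EXEC): [MAIN] PC=3: HALT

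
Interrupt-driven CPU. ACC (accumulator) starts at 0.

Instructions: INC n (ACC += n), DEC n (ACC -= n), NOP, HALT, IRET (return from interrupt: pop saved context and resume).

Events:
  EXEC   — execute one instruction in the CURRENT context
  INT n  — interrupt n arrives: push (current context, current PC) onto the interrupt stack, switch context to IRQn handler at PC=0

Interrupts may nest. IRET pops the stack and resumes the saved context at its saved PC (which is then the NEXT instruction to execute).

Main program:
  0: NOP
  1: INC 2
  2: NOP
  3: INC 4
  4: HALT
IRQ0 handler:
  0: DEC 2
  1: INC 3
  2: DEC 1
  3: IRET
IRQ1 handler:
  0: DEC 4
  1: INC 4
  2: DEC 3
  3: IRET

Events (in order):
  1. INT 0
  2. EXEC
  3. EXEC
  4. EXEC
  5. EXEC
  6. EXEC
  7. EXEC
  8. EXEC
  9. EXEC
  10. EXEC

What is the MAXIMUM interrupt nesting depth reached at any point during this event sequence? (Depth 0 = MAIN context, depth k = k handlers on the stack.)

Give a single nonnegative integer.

Event 1 (INT 0): INT 0 arrives: push (MAIN, PC=0), enter IRQ0 at PC=0 (depth now 1) [depth=1]
Event 2 (EXEC): [IRQ0] PC=0: DEC 2 -> ACC=-2 [depth=1]
Event 3 (EXEC): [IRQ0] PC=1: INC 3 -> ACC=1 [depth=1]
Event 4 (EXEC): [IRQ0] PC=2: DEC 1 -> ACC=0 [depth=1]
Event 5 (EXEC): [IRQ0] PC=3: IRET -> resume MAIN at PC=0 (depth now 0) [depth=0]
Event 6 (EXEC): [MAIN] PC=0: NOP [depth=0]
Event 7 (EXEC): [MAIN] PC=1: INC 2 -> ACC=2 [depth=0]
Event 8 (EXEC): [MAIN] PC=2: NOP [depth=0]
Event 9 (EXEC): [MAIN] PC=3: INC 4 -> ACC=6 [depth=0]
Event 10 (EXEC): [MAIN] PC=4: HALT [depth=0]
Max depth observed: 1

Answer: 1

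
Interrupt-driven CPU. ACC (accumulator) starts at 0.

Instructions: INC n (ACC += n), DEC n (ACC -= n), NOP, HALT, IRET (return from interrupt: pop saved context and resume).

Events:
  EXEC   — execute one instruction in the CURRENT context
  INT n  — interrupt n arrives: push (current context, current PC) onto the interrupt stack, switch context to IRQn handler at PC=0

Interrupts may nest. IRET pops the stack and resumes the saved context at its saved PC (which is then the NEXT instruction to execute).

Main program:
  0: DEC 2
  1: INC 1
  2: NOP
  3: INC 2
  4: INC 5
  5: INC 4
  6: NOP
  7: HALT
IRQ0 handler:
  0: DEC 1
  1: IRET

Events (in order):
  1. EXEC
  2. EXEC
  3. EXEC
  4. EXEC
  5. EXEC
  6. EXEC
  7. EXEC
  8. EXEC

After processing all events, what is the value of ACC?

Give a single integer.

Event 1 (EXEC): [MAIN] PC=0: DEC 2 -> ACC=-2
Event 2 (EXEC): [MAIN] PC=1: INC 1 -> ACC=-1
Event 3 (EXEC): [MAIN] PC=2: NOP
Event 4 (EXEC): [MAIN] PC=3: INC 2 -> ACC=1
Event 5 (EXEC): [MAIN] PC=4: INC 5 -> ACC=6
Event 6 (EXEC): [MAIN] PC=5: INC 4 -> ACC=10
Event 7 (EXEC): [MAIN] PC=6: NOP
Event 8 (EXEC): [MAIN] PC=7: HALT

Answer: 10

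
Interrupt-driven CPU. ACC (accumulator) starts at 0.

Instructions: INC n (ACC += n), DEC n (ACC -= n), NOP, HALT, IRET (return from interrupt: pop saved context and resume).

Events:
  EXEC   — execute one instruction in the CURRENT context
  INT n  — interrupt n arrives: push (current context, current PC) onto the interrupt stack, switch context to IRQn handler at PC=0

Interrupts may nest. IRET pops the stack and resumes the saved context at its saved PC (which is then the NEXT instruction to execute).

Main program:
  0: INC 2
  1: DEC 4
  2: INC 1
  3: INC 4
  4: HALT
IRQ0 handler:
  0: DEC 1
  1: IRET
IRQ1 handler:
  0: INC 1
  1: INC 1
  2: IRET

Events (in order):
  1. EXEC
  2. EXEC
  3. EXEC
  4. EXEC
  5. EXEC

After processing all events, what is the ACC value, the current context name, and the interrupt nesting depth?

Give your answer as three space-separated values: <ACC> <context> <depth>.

Event 1 (EXEC): [MAIN] PC=0: INC 2 -> ACC=2
Event 2 (EXEC): [MAIN] PC=1: DEC 4 -> ACC=-2
Event 3 (EXEC): [MAIN] PC=2: INC 1 -> ACC=-1
Event 4 (EXEC): [MAIN] PC=3: INC 4 -> ACC=3
Event 5 (EXEC): [MAIN] PC=4: HALT

Answer: 3 MAIN 0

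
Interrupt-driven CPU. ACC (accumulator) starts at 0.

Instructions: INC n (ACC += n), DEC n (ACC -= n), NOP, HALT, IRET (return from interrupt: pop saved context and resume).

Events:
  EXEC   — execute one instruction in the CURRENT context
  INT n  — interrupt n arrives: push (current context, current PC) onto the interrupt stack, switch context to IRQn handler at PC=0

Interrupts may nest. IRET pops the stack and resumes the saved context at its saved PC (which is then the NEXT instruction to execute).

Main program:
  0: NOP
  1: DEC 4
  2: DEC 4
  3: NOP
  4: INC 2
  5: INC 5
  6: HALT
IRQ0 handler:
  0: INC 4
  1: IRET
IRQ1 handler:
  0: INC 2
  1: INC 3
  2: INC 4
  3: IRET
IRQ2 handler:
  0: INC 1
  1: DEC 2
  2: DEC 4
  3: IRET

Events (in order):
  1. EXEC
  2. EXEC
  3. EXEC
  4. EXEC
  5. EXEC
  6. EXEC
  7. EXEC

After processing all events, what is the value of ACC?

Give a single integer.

Answer: -1

Derivation:
Event 1 (EXEC): [MAIN] PC=0: NOP
Event 2 (EXEC): [MAIN] PC=1: DEC 4 -> ACC=-4
Event 3 (EXEC): [MAIN] PC=2: DEC 4 -> ACC=-8
Event 4 (EXEC): [MAIN] PC=3: NOP
Event 5 (EXEC): [MAIN] PC=4: INC 2 -> ACC=-6
Event 6 (EXEC): [MAIN] PC=5: INC 5 -> ACC=-1
Event 7 (EXEC): [MAIN] PC=6: HALT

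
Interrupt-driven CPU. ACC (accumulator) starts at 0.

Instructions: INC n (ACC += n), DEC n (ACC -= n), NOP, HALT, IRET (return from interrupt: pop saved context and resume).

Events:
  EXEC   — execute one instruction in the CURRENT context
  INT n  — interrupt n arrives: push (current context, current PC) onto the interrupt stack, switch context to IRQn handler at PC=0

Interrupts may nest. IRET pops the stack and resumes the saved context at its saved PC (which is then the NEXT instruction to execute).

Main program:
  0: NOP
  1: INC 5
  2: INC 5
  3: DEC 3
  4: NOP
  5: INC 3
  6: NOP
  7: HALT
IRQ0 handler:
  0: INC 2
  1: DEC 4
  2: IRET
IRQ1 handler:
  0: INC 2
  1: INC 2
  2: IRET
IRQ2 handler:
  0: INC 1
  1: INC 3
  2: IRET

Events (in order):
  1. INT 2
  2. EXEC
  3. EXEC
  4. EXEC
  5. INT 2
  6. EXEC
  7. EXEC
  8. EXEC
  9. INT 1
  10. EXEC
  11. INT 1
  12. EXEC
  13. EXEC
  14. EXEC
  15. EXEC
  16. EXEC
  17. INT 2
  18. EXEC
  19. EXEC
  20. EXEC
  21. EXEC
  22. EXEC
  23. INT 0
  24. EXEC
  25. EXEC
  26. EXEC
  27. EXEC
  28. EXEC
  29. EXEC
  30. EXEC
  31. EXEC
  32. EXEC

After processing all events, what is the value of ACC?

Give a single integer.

Answer: 28

Derivation:
Event 1 (INT 2): INT 2 arrives: push (MAIN, PC=0), enter IRQ2 at PC=0 (depth now 1)
Event 2 (EXEC): [IRQ2] PC=0: INC 1 -> ACC=1
Event 3 (EXEC): [IRQ2] PC=1: INC 3 -> ACC=4
Event 4 (EXEC): [IRQ2] PC=2: IRET -> resume MAIN at PC=0 (depth now 0)
Event 5 (INT 2): INT 2 arrives: push (MAIN, PC=0), enter IRQ2 at PC=0 (depth now 1)
Event 6 (EXEC): [IRQ2] PC=0: INC 1 -> ACC=5
Event 7 (EXEC): [IRQ2] PC=1: INC 3 -> ACC=8
Event 8 (EXEC): [IRQ2] PC=2: IRET -> resume MAIN at PC=0 (depth now 0)
Event 9 (INT 1): INT 1 arrives: push (MAIN, PC=0), enter IRQ1 at PC=0 (depth now 1)
Event 10 (EXEC): [IRQ1] PC=0: INC 2 -> ACC=10
Event 11 (INT 1): INT 1 arrives: push (IRQ1, PC=1), enter IRQ1 at PC=0 (depth now 2)
Event 12 (EXEC): [IRQ1] PC=0: INC 2 -> ACC=12
Event 13 (EXEC): [IRQ1] PC=1: INC 2 -> ACC=14
Event 14 (EXEC): [IRQ1] PC=2: IRET -> resume IRQ1 at PC=1 (depth now 1)
Event 15 (EXEC): [IRQ1] PC=1: INC 2 -> ACC=16
Event 16 (EXEC): [IRQ1] PC=2: IRET -> resume MAIN at PC=0 (depth now 0)
Event 17 (INT 2): INT 2 arrives: push (MAIN, PC=0), enter IRQ2 at PC=0 (depth now 1)
Event 18 (EXEC): [IRQ2] PC=0: INC 1 -> ACC=17
Event 19 (EXEC): [IRQ2] PC=1: INC 3 -> ACC=20
Event 20 (EXEC): [IRQ2] PC=2: IRET -> resume MAIN at PC=0 (depth now 0)
Event 21 (EXEC): [MAIN] PC=0: NOP
Event 22 (EXEC): [MAIN] PC=1: INC 5 -> ACC=25
Event 23 (INT 0): INT 0 arrives: push (MAIN, PC=2), enter IRQ0 at PC=0 (depth now 1)
Event 24 (EXEC): [IRQ0] PC=0: INC 2 -> ACC=27
Event 25 (EXEC): [IRQ0] PC=1: DEC 4 -> ACC=23
Event 26 (EXEC): [IRQ0] PC=2: IRET -> resume MAIN at PC=2 (depth now 0)
Event 27 (EXEC): [MAIN] PC=2: INC 5 -> ACC=28
Event 28 (EXEC): [MAIN] PC=3: DEC 3 -> ACC=25
Event 29 (EXEC): [MAIN] PC=4: NOP
Event 30 (EXEC): [MAIN] PC=5: INC 3 -> ACC=28
Event 31 (EXEC): [MAIN] PC=6: NOP
Event 32 (EXEC): [MAIN] PC=7: HALT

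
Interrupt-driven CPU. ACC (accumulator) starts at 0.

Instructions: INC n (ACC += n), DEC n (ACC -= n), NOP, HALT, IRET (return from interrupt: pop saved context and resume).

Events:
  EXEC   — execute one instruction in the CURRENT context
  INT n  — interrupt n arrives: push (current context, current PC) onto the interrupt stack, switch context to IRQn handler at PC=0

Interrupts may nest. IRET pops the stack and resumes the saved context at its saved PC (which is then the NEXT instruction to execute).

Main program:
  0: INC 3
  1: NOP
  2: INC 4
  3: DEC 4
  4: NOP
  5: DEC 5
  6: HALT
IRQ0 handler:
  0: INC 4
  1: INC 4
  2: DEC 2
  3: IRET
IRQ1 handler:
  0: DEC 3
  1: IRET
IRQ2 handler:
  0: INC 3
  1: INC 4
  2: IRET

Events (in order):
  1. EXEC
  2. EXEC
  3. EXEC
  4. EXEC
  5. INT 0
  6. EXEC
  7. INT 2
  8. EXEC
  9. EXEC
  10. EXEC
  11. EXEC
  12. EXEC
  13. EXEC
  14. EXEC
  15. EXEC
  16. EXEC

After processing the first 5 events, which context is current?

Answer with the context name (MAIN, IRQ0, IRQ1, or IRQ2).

Answer: IRQ0

Derivation:
Event 1 (EXEC): [MAIN] PC=0: INC 3 -> ACC=3
Event 2 (EXEC): [MAIN] PC=1: NOP
Event 3 (EXEC): [MAIN] PC=2: INC 4 -> ACC=7
Event 4 (EXEC): [MAIN] PC=3: DEC 4 -> ACC=3
Event 5 (INT 0): INT 0 arrives: push (MAIN, PC=4), enter IRQ0 at PC=0 (depth now 1)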